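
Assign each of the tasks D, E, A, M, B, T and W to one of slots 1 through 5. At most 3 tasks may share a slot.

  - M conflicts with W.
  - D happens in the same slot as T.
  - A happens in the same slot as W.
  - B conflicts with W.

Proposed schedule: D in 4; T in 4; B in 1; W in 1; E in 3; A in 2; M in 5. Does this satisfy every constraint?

Invalid. B conflicts with W.

A happens in the same slot as W — violated.
At most 3 tasks may share a slot — holds.
M conflicts with W — holds.
B conflicts with W — violated.
D happens in the same slot as T — holds.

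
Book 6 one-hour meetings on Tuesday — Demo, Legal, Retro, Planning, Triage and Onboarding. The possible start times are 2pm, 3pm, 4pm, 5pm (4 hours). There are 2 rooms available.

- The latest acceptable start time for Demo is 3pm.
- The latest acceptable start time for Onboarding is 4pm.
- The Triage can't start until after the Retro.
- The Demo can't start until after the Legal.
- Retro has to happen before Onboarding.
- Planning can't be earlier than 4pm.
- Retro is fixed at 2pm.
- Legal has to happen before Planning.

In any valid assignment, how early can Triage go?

Precedence pushes Triage to at least 3pm.
Triage at 3pm is achievable: Retro -> 2pm; Planning -> 4pm; Demo -> 3pm; Triage -> 3pm; Legal -> 2pm; Onboarding -> 4pm.

3pm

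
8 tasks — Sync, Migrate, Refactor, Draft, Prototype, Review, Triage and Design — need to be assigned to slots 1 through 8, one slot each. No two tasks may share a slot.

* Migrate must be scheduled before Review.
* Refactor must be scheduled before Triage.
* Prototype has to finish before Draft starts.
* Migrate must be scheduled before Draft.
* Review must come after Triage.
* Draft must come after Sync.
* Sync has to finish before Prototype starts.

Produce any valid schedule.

Review in 7, Sync in 1, Refactor in 5, Migrate in 2, Design in 8, Prototype in 3, Triage in 6, Draft in 4

Checking: Migrate(2) before Draft(4); Refactor(5) before Triage(6); Triage(6) before Review(7); Sync(1) before Prototype(3); Migrate(2) before Review(7); Sync(1) before Draft(4); Prototype(3) before Draft(4); max 1 per slot (cap 1).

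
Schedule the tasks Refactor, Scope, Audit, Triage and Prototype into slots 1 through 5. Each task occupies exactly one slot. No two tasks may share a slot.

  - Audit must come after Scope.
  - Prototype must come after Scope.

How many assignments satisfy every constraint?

40

Splitting on Refactor: it can be 1 (8), 2 (8), 3 (8), 4 (8), 5 (8). Listing each branch's schedules as (Scope, Audit, Triage, Prototype):
Refactor=1: (2,3,4,5) (2,3,5,4) (2,4,3,5) (2,4,5,3) (2,5,3,4) (2,5,4,3) (3,4,2,5) (3,5,2,4) — 8.
Refactor=2: (1,3,4,5) (1,3,5,4) (1,4,3,5) (1,4,5,3) (1,5,3,4) (1,5,4,3) (3,4,1,5) (3,5,1,4) — 8.
Refactor=3: (1,2,4,5) (1,2,5,4) (1,4,2,5) (1,4,5,2) (1,5,2,4) (1,5,4,2) (2,4,1,5) (2,5,1,4) — 8.
Refactor=4: (1,2,3,5) (1,2,5,3) (1,3,2,5) (1,3,5,2) (1,5,2,3) (1,5,3,2) (2,3,1,5) (2,5,1,3) — 8.
Refactor=5: (1,2,3,4) (1,2,4,3) (1,3,2,4) (1,3,4,2) (1,4,2,3) (1,4,3,2) (2,3,1,4) (2,4,1,3) — 8.
Summing: 8 + 8 + 8 + 8 + 8 = 40.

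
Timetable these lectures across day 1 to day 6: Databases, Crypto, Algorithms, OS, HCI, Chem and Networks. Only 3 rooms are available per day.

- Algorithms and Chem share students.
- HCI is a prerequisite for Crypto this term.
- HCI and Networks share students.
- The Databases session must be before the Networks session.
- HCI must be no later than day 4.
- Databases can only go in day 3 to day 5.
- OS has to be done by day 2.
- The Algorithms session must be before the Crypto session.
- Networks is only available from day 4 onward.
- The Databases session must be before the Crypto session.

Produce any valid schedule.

OS -> day 1, Crypto -> day 4, Algorithms -> day 1, Chem -> day 2, Databases -> day 3, HCI -> day 1, Networks -> day 4

Checking: Databases(day 3) before Crypto(day 4); HCI(day 1) before Crypto(day 4); Databases(day 3) before Networks(day 4); Algorithms(day 1) before Crypto(day 4); HCI(day 1) != Networks(day 4); Algorithms(day 1) != Chem(day 2); Networks=day 4 in [day 4,day 6]; OS=day 1 in [day 1,day 2]; HCI=day 1 in [day 1,day 4]; Databases=day 3 in [day 3,day 5]; max 3 per day (cap 3).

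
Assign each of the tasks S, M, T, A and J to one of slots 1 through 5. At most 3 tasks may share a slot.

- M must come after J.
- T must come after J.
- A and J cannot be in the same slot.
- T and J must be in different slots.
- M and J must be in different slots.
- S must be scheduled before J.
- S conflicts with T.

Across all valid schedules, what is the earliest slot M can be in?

Precedence pushes M to at least 3.
M at 3 is achievable: J -> 2, M -> 3, A -> 1, T -> 3, S -> 1.

3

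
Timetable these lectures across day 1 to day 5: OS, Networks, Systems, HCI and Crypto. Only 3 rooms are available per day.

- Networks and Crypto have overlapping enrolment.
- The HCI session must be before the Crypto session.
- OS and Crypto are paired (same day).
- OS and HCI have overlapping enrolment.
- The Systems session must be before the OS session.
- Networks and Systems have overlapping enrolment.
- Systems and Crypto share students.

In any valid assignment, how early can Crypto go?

Precedence pushes Crypto to at least day 2.
Crypto at day 2 is achievable: HCI in day 1, OS in day 2, Systems in day 1, Crypto in day 2, Networks in day 3.

day 2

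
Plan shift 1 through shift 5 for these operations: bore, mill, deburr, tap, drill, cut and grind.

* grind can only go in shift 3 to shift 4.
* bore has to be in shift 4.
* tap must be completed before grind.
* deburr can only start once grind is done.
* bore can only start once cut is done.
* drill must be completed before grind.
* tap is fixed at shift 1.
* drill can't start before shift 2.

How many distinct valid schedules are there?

60

Splitting on mill: it can be shift 1 (12), shift 2 (12), shift 3 (12), shift 4 (12), shift 5 (12). Listing each branch's schedules as (bore, deburr, tap, drill, cut, grind) by shift number:
mill=shift 1: (4,4,1,2,1,3) (4,4,1,2,2,3) (4,4,1,2,3,3) (4,5,1,2,1,3) (4,5,1,2,1,4) (4,5,1,2,2,3) (4,5,1,2,2,4) (4,5,1,2,3,3) (4,5,1,2,3,4) (4,5,1,3,1,4) (4,5,1,3,2,4) (4,5,1,3,3,4) — 12.
mill=shift 2: (4,4,1,2,1,3) (4,4,1,2,2,3) (4,4,1,2,3,3) (4,5,1,2,1,3) (4,5,1,2,1,4) (4,5,1,2,2,3) (4,5,1,2,2,4) (4,5,1,2,3,3) (4,5,1,2,3,4) (4,5,1,3,1,4) (4,5,1,3,2,4) (4,5,1,3,3,4) — 12.
mill=shift 3: (4,4,1,2,1,3) (4,4,1,2,2,3) (4,4,1,2,3,3) (4,5,1,2,1,3) (4,5,1,2,1,4) (4,5,1,2,2,3) (4,5,1,2,2,4) (4,5,1,2,3,3) (4,5,1,2,3,4) (4,5,1,3,1,4) (4,5,1,3,2,4) (4,5,1,3,3,4) — 12.
mill=shift 4: (4,4,1,2,1,3) (4,4,1,2,2,3) (4,4,1,2,3,3) (4,5,1,2,1,3) (4,5,1,2,1,4) (4,5,1,2,2,3) (4,5,1,2,2,4) (4,5,1,2,3,3) (4,5,1,2,3,4) (4,5,1,3,1,4) (4,5,1,3,2,4) (4,5,1,3,3,4) — 12.
mill=shift 5: (4,4,1,2,1,3) (4,4,1,2,2,3) (4,4,1,2,3,3) (4,5,1,2,1,3) (4,5,1,2,1,4) (4,5,1,2,2,3) (4,5,1,2,2,4) (4,5,1,2,3,3) (4,5,1,2,3,4) (4,5,1,3,1,4) (4,5,1,3,2,4) (4,5,1,3,3,4) — 12.
Summing: 12 + 12 + 12 + 12 + 12 = 60.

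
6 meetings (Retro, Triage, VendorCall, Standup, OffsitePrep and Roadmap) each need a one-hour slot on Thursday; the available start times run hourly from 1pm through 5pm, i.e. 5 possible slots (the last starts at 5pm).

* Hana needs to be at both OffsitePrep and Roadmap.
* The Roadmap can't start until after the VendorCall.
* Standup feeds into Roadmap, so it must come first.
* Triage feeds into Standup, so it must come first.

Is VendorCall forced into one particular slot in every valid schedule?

No

VendorCall can be 1pm (e.g. Roadmap in 3pm, OffsitePrep in 1pm, Standup in 2pm, Triage in 1pm, Retro in 1pm, VendorCall in 1pm) or 2pm (e.g. Retro -> 1pm, OffsitePrep -> 1pm, VendorCall -> 2pm, Standup -> 2pm, Roadmap -> 3pm, Triage -> 1pm).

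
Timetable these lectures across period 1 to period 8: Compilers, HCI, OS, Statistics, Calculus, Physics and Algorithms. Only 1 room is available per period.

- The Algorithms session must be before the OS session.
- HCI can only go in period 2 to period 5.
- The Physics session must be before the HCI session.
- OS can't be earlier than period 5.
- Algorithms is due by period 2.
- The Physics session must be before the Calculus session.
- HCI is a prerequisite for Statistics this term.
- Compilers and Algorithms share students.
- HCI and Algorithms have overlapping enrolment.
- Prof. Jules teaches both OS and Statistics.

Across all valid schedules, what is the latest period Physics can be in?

Downstream work caps Physics at period 4.
Physics at period 4 is achievable: Algorithms in period 1; HCI in period 5; Statistics in period 7; Compilers in period 2; Physics in period 4; Calculus in period 8; OS in period 6.

period 4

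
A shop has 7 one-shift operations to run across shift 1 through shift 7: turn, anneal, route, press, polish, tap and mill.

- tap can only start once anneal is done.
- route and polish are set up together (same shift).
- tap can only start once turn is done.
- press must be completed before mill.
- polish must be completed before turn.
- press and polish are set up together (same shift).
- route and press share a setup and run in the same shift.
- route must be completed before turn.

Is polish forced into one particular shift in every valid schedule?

polish can be shift 1 (e.g. anneal in shift 1, turn in shift 2, tap in shift 3, polish in shift 1, press in shift 1, mill in shift 2, route in shift 1) or shift 2 (e.g. mill in shift 3, turn in shift 3, polish in shift 2, anneal in shift 1, press in shift 2, tap in shift 4, route in shift 2).

No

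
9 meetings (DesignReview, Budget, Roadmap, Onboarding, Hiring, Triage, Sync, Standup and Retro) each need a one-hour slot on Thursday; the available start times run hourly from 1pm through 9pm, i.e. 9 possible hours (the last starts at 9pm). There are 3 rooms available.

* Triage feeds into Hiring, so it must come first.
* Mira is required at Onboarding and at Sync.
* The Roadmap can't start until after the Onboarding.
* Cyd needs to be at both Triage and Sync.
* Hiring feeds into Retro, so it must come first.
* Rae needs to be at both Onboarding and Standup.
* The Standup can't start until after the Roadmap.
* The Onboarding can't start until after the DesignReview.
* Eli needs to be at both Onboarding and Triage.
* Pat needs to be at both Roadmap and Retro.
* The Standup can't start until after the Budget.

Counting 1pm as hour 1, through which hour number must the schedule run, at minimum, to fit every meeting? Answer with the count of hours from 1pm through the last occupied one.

The precedence chain requires at least 4 distinct hours.
With at most 3 per hour and 9 meetings, at least 3 hours are needed.
4 works (last occupied hour: 4pm): for example DesignReview in 1pm, Triage in 1pm, Roadmap in 3pm, Sync in 3pm, Onboarding in 2pm, Retro in 4pm, Budget in 1pm, Hiring in 2pm, Standup in 4pm.

4 hours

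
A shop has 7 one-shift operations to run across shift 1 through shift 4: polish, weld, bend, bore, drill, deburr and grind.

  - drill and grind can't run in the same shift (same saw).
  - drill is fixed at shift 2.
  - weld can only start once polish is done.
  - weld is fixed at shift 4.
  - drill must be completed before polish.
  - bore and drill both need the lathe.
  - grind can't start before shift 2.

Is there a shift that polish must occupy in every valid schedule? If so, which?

shift 3

drill is fixed at shift 2 and must come before polish, so polish is at least shift 3.
weld is fixed at shift 4 and must come after polish, so polish is at most shift 3.
So polish must be shift 3.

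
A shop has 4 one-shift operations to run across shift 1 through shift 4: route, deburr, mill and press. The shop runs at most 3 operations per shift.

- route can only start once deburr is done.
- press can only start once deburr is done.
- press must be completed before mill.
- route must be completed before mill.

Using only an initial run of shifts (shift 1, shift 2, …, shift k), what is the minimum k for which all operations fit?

The precedence chain requires at least 3 distinct shifts.
With at most 3 per shift and 4 operations, at least 2 shifts are needed.
3 works (last occupied shift: shift 3): for example press=shift 2, route=shift 2, mill=shift 3, deburr=shift 1.

3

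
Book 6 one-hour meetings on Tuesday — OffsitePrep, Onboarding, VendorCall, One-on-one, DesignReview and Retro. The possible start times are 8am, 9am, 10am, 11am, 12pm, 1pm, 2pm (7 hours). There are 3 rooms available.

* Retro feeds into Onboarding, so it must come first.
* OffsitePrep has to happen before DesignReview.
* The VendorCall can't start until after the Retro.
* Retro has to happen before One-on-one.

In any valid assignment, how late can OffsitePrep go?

Downstream work caps OffsitePrep at 1pm.
OffsitePrep at 1pm is achievable: One-on-one in 9am, Retro in 8am, DesignReview in 2pm, Onboarding in 9am, OffsitePrep in 1pm, VendorCall in 9am.

1pm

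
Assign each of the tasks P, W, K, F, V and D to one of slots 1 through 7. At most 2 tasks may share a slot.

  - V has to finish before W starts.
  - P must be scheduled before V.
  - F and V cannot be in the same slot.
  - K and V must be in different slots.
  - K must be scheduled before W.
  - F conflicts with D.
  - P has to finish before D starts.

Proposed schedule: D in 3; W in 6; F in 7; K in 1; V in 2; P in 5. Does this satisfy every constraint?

No — it violates: P must be scheduled before V

V has to finish before W starts — holds.
At most 2 tasks may share a slot — holds.
K and V must be in different slots — holds.
F and V cannot be in the same slot — holds.
F conflicts with D — holds.
P must be scheduled before V — violated.
K must be scheduled before W — holds.
P has to finish before D starts — violated.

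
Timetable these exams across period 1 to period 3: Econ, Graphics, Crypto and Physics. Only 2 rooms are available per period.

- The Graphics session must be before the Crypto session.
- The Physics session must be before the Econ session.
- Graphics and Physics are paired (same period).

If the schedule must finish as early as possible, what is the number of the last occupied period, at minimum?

period 2

The precedence chain requires at least 2 distinct periods.
With at most 2 per period and 4 exams, at least 2 periods are needed.
2 works (last occupied period: period 2): for example Crypto -> period 2; Graphics -> period 1; Physics -> period 1; Econ -> period 2.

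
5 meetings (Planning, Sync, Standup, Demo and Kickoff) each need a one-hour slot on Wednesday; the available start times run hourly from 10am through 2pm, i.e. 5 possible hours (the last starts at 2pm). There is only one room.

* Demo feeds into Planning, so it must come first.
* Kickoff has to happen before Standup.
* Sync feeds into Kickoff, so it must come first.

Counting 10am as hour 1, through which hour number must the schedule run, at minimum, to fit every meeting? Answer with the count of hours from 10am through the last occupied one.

The precedence chain requires at least 3 distinct hours.
With at most 1 per hour and 5 meetings, at least 5 hours are needed.
5 works (last occupied hour: 2pm): for example Standup in 2pm; Demo in 12pm; Planning in 1pm; Sync in 10am; Kickoff in 11am.

5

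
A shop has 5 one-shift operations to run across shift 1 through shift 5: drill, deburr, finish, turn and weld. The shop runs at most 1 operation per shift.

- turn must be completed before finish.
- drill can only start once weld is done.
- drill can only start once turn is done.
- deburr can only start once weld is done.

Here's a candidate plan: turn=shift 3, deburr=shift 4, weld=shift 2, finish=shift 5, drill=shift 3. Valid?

deburr can only start once weld is done — holds.
drill can only start once turn is done — violated.
The shop runs at most 1 operation per shift — violated.
drill can only start once weld is done — holds.
turn must be completed before finish — holds.

Invalid. The shop runs at most 1 operation per shift.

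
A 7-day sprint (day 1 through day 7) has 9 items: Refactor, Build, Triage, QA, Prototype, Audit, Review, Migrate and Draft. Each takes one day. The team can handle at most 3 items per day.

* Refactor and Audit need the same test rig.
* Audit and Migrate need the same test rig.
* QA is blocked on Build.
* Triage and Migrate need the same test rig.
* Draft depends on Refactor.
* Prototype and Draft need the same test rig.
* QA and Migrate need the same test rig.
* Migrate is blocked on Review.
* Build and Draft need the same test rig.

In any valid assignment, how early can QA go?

Precedence pushes QA to at least day 2.
QA at day 2 is achievable: Audit -> day 4; Prototype -> day 3; Draft -> day 2; QA -> day 2; Build -> day 1; Triage -> day 2; Migrate -> day 3; Refactor -> day 1; Review -> day 1.

day 2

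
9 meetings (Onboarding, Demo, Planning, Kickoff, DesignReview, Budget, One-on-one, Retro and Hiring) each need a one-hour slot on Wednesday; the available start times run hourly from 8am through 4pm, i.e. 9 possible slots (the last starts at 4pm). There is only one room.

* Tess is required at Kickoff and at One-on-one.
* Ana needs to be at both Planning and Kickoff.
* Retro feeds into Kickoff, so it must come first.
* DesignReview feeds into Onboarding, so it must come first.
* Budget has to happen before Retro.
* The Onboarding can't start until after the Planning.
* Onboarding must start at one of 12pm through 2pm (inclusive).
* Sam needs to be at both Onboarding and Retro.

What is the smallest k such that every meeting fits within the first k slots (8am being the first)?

The precedence chain requires at least 3 distinct slots.
With at most 1 per slot and 9 meetings, at least 9 slots are needed.
Onboarding can't be placed before 12pm — that is slot 5 counting from 8am — so the schedule must run through at least 5 slots.
9 works (last occupied slot: 4pm): for example Retro in 9am, Onboarding in 12pm, Demo in 2pm, Budget in 8am, Hiring in 4pm, Kickoff in 1pm, DesignReview in 11am, Planning in 10am, One-on-one in 3pm.

9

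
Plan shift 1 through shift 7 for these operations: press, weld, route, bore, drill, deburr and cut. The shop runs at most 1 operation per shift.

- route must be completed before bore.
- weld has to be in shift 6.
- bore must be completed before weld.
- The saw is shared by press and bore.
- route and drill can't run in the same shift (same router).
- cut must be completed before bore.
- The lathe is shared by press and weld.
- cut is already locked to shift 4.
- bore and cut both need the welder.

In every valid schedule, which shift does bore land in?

cut is fixed at shift 4 and must come before bore, so bore is at least shift 5.
weld is fixed at shift 6 and must come after bore, so bore is at most shift 5.
So bore must be shift 5.

shift 5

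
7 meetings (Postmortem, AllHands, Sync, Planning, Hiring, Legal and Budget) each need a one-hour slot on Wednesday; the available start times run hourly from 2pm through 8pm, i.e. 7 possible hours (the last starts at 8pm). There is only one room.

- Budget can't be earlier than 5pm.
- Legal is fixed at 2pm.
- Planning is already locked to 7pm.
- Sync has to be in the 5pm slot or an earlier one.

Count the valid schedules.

48

Splitting on Postmortem: it can be 3pm (10), 4pm (10), 5pm (8), 6pm (10), 8pm (10). Listing each branch's schedules as (AllHands, Sync, Planning, Hiring, Legal, Budget):
Postmortem=3pm: (4pm,5pm,7pm,6pm,2pm,8pm) (4pm,5pm,7pm,8pm,2pm,6pm) (5pm,4pm,7pm,6pm,2pm,8pm) (5pm,4pm,7pm,8pm,2pm,6pm) (6pm,4pm,7pm,5pm,2pm,8pm) (6pm,4pm,7pm,8pm,2pm,5pm) (6pm,5pm,7pm,4pm,2pm,8pm) (8pm,4pm,7pm,5pm,2pm,6pm) (8pm,4pm,7pm,6pm,2pm,5pm) (8pm,5pm,7pm,4pm,2pm,6pm) — 10.
Postmortem=4pm: (3pm,5pm,7pm,6pm,2pm,8pm) (3pm,5pm,7pm,8pm,2pm,6pm) (5pm,3pm,7pm,6pm,2pm,8pm) (5pm,3pm,7pm,8pm,2pm,6pm) (6pm,3pm,7pm,5pm,2pm,8pm) (6pm,3pm,7pm,8pm,2pm,5pm) (6pm,5pm,7pm,3pm,2pm,8pm) (8pm,3pm,7pm,5pm,2pm,6pm) (8pm,3pm,7pm,6pm,2pm,5pm) (8pm,5pm,7pm,3pm,2pm,6pm) — 10.
Postmortem=5pm: (3pm,4pm,7pm,6pm,2pm,8pm) (3pm,4pm,7pm,8pm,2pm,6pm) (4pm,3pm,7pm,6pm,2pm,8pm) (4pm,3pm,7pm,8pm,2pm,6pm) (6pm,3pm,7pm,4pm,2pm,8pm) (6pm,4pm,7pm,3pm,2pm,8pm) (8pm,3pm,7pm,4pm,2pm,6pm) (8pm,4pm,7pm,3pm,2pm,6pm) — 8.
Postmortem=6pm: (3pm,4pm,7pm,5pm,2pm,8pm) (3pm,4pm,7pm,8pm,2pm,5pm) (3pm,5pm,7pm,4pm,2pm,8pm) (4pm,3pm,7pm,5pm,2pm,8pm) (4pm,3pm,7pm,8pm,2pm,5pm) (4pm,5pm,7pm,3pm,2pm,8pm) (5pm,3pm,7pm,4pm,2pm,8pm) (5pm,4pm,7pm,3pm,2pm,8pm) (8pm,3pm,7pm,4pm,2pm,5pm) (8pm,4pm,7pm,3pm,2pm,5pm) — 10.
Postmortem=8pm: (3pm,4pm,7pm,5pm,2pm,6pm) (3pm,4pm,7pm,6pm,2pm,5pm) (3pm,5pm,7pm,4pm,2pm,6pm) (4pm,3pm,7pm,5pm,2pm,6pm) (4pm,3pm,7pm,6pm,2pm,5pm) (4pm,5pm,7pm,3pm,2pm,6pm) (5pm,3pm,7pm,4pm,2pm,6pm) (5pm,4pm,7pm,3pm,2pm,6pm) (6pm,3pm,7pm,4pm,2pm,5pm) (6pm,4pm,7pm,3pm,2pm,5pm) — 10.
Summing: 10 + 10 + 8 + 10 + 10 = 48.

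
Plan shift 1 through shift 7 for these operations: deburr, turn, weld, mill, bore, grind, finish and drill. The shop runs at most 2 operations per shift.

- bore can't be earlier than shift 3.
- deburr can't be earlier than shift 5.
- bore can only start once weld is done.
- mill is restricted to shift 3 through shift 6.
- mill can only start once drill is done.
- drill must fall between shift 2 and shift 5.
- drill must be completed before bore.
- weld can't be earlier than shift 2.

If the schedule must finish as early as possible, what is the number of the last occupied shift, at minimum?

5

The precedence chain requires at least 2 distinct shifts.
With at most 2 per shift and 8 operations, at least 4 shifts are needed.
deburr can't be placed before shift 5, so the schedule must run through at least shift 5.
5 works (last occupied shift: shift 5): for example deburr -> shift 5; drill -> shift 2; bore -> shift 3; finish -> shift 4; mill -> shift 3; turn -> shift 1; grind -> shift 1; weld -> shift 2.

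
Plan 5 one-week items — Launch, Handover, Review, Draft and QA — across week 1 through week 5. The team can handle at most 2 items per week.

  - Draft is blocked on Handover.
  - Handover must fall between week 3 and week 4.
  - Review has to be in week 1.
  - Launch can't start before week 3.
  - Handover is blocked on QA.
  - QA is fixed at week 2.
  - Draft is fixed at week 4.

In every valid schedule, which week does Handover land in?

QA is fixed at week 2 and must come before Handover, so Handover is at least week 3.
Draft is fixed at week 4 and must come after Handover, so Handover is at most week 3.
So Handover must be week 3.

week 3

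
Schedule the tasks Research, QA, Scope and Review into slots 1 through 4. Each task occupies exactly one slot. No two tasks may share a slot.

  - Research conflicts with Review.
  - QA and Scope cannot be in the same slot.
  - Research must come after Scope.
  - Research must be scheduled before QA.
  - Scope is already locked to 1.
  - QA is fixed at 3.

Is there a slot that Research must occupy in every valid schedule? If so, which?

2

Scope is fixed at 1 and must come before Research, so Research is at least 2.
QA is fixed at 3 and must come after Research, so Research is at most 2.
So Research must be 2.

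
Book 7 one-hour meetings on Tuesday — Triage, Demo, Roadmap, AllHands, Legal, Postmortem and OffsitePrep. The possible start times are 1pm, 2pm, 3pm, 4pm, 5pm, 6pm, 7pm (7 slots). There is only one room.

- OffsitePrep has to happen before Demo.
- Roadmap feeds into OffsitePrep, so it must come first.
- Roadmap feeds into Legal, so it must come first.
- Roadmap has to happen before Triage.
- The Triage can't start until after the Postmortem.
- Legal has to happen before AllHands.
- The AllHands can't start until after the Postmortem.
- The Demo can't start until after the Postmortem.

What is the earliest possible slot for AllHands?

Precedence pushes AllHands to at least 3pm.
AllHands at 4pm is achievable: OffsitePrep in 6pm; Demo in 7pm; AllHands in 4pm; Roadmap in 1pm; Triage in 5pm; Legal in 3pm; Postmortem in 2pm.
Nothing earlier works — the capacity limit rule out every slot before 4pm.

4pm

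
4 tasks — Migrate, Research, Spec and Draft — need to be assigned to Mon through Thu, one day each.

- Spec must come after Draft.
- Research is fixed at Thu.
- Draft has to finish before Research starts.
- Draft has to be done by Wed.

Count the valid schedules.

24

Splitting on Migrate: it can be Mon (6), Tue (6), Wed (6), Thu (6). Listing each branch's schedules as (Research, Spec, Draft):
Migrate=Mon: (Thu,Tue,Mon) (Thu,Wed,Mon) (Thu,Wed,Tue) (Thu,Thu,Mon) (Thu,Thu,Tue) (Thu,Thu,Wed) — 6.
Migrate=Tue: (Thu,Tue,Mon) (Thu,Wed,Mon) (Thu,Wed,Tue) (Thu,Thu,Mon) (Thu,Thu,Tue) (Thu,Thu,Wed) — 6.
Migrate=Wed: (Thu,Tue,Mon) (Thu,Wed,Mon) (Thu,Wed,Tue) (Thu,Thu,Mon) (Thu,Thu,Tue) (Thu,Thu,Wed) — 6.
Migrate=Thu: (Thu,Tue,Mon) (Thu,Wed,Mon) (Thu,Wed,Tue) (Thu,Thu,Mon) (Thu,Thu,Tue) (Thu,Thu,Wed) — 6.
Summing: 6 + 6 + 6 + 6 = 24.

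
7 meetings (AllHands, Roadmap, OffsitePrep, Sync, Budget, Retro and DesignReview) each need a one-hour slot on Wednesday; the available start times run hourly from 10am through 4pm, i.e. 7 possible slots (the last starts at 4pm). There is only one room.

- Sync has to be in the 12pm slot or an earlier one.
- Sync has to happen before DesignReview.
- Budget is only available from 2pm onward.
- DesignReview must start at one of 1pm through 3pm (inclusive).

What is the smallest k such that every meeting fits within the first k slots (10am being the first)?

The precedence chain requires at least 2 distinct slots.
With at most 1 per slot and 7 meetings, at least 7 slots are needed.
Budget can't be placed before 2pm — that is slot 5 counting from 10am — so the schedule must run through at least 5 slots.
7 works (last occupied slot: 4pm): for example Retro -> 4pm; DesignReview -> 1pm; Sync -> 10am; OffsitePrep -> 3pm; Roadmap -> 12pm; AllHands -> 11am; Budget -> 2pm.

7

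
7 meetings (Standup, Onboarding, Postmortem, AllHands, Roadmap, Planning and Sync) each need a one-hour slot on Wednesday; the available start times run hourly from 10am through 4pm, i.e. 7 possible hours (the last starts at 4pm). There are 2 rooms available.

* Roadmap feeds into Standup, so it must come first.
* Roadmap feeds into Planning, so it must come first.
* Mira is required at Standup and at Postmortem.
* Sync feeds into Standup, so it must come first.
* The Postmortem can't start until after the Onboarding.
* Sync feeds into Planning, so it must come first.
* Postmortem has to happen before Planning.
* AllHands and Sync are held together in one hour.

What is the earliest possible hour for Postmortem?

Precedence pushes Postmortem to at least 11am; downstream work caps Postmortem at 3pm.
Postmortem at 11am is achievable: Standup -> 1pm, Postmortem -> 11am, Roadmap -> 10am, AllHands -> 12pm, Onboarding -> 10am, Sync -> 12pm, Planning -> 1pm.

11am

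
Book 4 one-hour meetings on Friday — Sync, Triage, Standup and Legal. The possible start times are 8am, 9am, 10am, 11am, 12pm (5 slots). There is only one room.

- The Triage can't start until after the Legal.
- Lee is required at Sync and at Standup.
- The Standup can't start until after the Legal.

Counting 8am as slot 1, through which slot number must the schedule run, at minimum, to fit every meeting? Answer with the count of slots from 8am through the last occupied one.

4 slots

The precedence chain requires at least 2 distinct slots.
With at most 1 per slot and 4 meetings, at least 4 slots are needed.
4 works (last occupied slot: 11am): for example Triage=9am; Legal=8am; Sync=11am; Standup=10am.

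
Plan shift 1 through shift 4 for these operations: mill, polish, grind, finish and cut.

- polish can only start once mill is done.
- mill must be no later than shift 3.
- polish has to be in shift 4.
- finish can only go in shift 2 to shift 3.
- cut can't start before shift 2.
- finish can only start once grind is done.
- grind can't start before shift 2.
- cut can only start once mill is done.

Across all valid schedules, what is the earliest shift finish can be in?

shift 3

Finish is available from shift 2; precedence pushes finish to at least shift 3; finish's own window allows nothing later than shift 3.
finish at shift 3 is achievable: mill -> shift 1, polish -> shift 4, grind -> shift 2, cut -> shift 2, finish -> shift 3.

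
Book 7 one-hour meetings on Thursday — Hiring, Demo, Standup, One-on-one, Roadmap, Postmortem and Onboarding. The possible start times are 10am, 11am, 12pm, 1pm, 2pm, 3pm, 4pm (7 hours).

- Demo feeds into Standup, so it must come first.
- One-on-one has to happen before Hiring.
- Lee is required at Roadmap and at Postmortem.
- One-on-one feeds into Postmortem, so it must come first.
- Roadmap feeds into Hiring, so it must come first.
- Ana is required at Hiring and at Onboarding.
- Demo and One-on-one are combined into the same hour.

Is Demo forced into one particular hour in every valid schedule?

No

Demo can be 10am (e.g. One-on-one=10am, Postmortem=11am, Roadmap=10am, Hiring=11am, Demo=10am, Onboarding=10am, Standup=11am) or 11am (e.g. Postmortem in 12pm, Onboarding in 10am, Roadmap in 10am, Hiring in 12pm, Standup in 12pm, One-on-one in 11am, Demo in 11am).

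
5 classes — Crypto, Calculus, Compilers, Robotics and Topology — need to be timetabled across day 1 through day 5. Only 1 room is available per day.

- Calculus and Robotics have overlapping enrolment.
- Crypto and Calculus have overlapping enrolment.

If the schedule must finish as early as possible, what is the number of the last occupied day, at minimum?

day 5

With at most 1 per day and 5 classes, at least 5 days are needed.
5 works (last occupied day: day 5): for example Topology=day 5; Compilers=day 3; Calculus=day 2; Robotics=day 4; Crypto=day 1.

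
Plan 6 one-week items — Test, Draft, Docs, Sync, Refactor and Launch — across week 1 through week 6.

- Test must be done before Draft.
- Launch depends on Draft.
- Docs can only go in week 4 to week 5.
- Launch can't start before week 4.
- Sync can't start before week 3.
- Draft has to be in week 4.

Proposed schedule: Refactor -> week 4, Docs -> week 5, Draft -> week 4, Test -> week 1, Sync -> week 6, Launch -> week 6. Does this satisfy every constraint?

Valid

Docs can only go in week 4 to week 5 — holds.
Sync can't start before week 3 — holds.
Test must be done before Draft — holds.
Launch depends on Draft — holds.
Draft has to be in week 4 — holds.
Launch can't start before week 4 — holds.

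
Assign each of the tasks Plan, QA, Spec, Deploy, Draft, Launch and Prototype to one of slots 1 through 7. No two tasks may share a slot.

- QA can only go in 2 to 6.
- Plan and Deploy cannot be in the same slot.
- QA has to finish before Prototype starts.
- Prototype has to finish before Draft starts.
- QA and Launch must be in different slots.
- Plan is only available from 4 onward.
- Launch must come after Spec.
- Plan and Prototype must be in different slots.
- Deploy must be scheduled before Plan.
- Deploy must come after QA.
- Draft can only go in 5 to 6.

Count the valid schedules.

18

Splitting on Plan: it can be 4 (1), 5 (2), 6 (2), 7 (13). Listing each branch's schedules as (QA, Spec, Deploy, Draft, Launch, Prototype):
Plan=4: (2,1,3,6,7,5) — 1.
Plan=5: (2,1,3,6,7,4) (2,1,4,6,7,3) — 2.
Plan=6: (2,1,3,5,7,4) (2,1,4,5,7,3) — 2.
Plan=7: (2,1,3,5,6,4) (2,1,3,6,4,5) (2,1,3,6,5,4) (2,1,4,5,6,3) (2,1,4,6,3,5) (2,1,4,6,5,3) (2,1,5,6,3,4) (2,1,5,6,4,3) (2,1,6,5,3,4) (2,1,6,5,4,3) (3,1,4,6,2,5) (3,1,5,6,2,4) (3,1,6,5,2,4) — 13.
Summing: 1 + 2 + 2 + 13 = 18.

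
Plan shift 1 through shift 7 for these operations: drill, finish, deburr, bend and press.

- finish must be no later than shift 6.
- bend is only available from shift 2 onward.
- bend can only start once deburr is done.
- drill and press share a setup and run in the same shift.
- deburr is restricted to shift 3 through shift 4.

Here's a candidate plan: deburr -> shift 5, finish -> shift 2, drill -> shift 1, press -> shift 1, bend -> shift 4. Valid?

drill and press share a setup and run in the same shift — holds.
deburr is restricted to shift 3 through shift 4 — violated.
bend is only available from shift 2 onward — holds.
bend can only start once deburr is done — violated.
finish must be no later than shift 6 — holds.

No. bend can only start once deburr is done is not satisfied.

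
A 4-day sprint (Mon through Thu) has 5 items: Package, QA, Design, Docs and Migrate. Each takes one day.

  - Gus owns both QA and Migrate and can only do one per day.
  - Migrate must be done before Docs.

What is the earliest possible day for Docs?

Tue

Precedence pushes Docs to at least Tue.
Docs at Tue is achievable: Migrate=Mon, QA=Tue, Design=Mon, Docs=Tue, Package=Mon.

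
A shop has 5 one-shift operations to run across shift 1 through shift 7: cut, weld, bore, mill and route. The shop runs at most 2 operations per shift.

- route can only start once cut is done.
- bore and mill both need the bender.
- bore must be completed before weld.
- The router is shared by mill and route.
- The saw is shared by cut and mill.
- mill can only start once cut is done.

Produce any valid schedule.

route in shift 3, cut in shift 1, bore in shift 1, weld in shift 2, mill in shift 2

Checking: bore(shift 1) before weld(shift 2); cut(shift 1) before route(shift 3); cut(shift 1) before mill(shift 2); mill(shift 2) != route(shift 3); bore(shift 1) != mill(shift 2); cut(shift 1) != mill(shift 2); max 2 per shift (cap 2).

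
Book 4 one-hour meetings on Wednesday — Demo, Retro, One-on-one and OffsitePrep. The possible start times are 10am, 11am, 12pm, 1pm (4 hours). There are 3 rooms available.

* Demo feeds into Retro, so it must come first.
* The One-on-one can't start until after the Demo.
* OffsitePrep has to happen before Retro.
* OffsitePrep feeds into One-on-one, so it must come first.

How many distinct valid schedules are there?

26

Splitting on Demo: it can be 10am (14), 11am (9), 12pm (3). Listing each branch's schedules as (Retro, One-on-one, OffsitePrep):
Demo=10am: (11am,11am,10am) (11am,12pm,10am) (11am,1pm,10am) (12pm,11am,10am) (12pm,12pm,10am) (12pm,12pm,11am) (12pm,1pm,10am) (12pm,1pm,11am) (1pm,11am,10am) (1pm,12pm,10am) (1pm,12pm,11am) (1pm,1pm,10am) (1pm,1pm,11am) (1pm,1pm,12pm) — 14.
Demo=11am: (12pm,12pm,10am) (12pm,12pm,11am) (12pm,1pm,10am) (12pm,1pm,11am) (1pm,12pm,10am) (1pm,12pm,11am) (1pm,1pm,10am) (1pm,1pm,11am) (1pm,1pm,12pm) — 9.
Demo=12pm: (1pm,1pm,10am) (1pm,1pm,11am) (1pm,1pm,12pm) — 3.
Summing: 14 + 9 + 3 = 26.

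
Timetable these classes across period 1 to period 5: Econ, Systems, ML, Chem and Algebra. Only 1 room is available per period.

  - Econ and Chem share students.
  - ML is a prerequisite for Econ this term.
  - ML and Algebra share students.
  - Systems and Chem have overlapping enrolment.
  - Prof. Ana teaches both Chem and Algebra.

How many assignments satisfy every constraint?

60

Splitting on Econ: it can be period 2 (6), period 3 (12), period 4 (18), period 5 (24). Listing each branch's schedules as (Systems, ML, Chem, Algebra) by period number:
Econ=period 2: (3,1,4,5) (3,1,5,4) (4,1,3,5) (4,1,5,3) (5,1,3,4) (5,1,4,3) — 6.
Econ=period 3: (1,2,4,5) (1,2,5,4) (2,1,4,5) (2,1,5,4) (4,1,2,5) (4,1,5,2) (4,2,1,5) (4,2,5,1) (5,1,2,4) (5,1,4,2) (5,2,1,4) (5,2,4,1) — 12.
Econ=period 4: (1,2,3,5) (1,2,5,3) (1,3,2,5) (1,3,5,2) (2,1,3,5) (2,1,5,3) (2,3,1,5) (2,3,5,1) (3,1,2,5) (3,1,5,2) (3,2,1,5) (3,2,5,1) (5,1,2,3) (5,1,3,2) (5,2,1,3) (5,2,3,1) (5,3,1,2) (5,3,2,1) — 18.
Econ=period 5: (1,2,3,4) (1,2,4,3) (1,3,2,4) (1,3,4,2) (1,4,2,3) (1,4,3,2) (2,1,3,4) (2,1,4,3) (2,3,1,4) (2,3,4,1) (2,4,1,3) (2,4,3,1) (3,1,2,4) (3,1,4,2) (3,2,1,4) (3,2,4,1) (3,4,1,2) (3,4,2,1) (4,1,2,3) (4,1,3,2) (4,2,1,3) (4,2,3,1) (4,3,1,2) (4,3,2,1) — 24.
Summing: 6 + 12 + 18 + 24 = 60.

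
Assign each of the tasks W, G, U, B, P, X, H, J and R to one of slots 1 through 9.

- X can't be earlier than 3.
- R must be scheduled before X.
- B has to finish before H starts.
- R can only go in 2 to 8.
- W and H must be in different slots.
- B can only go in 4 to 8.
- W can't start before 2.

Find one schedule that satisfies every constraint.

B=4; W=2; P=1; U=1; X=3; R=2; H=5; G=1; J=1

Checking: R(2) before X(3); B(4) before H(5); W(2) != H(5); R=2 in [2,8]; B=4 in [4,8]; X=3 in [3,9]; W=2 in [2,9].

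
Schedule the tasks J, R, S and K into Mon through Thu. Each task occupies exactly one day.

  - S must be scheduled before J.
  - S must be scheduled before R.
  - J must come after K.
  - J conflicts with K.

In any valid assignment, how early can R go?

Precedence pushes R to at least Tue.
R at Tue is achievable: R=Tue, S=Mon, K=Mon, J=Tue.

Tue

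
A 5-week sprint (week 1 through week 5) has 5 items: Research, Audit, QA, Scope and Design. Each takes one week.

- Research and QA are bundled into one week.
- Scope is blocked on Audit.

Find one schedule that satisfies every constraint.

Design -> week 1; Research -> week 1; Scope -> week 2; Audit -> week 1; QA -> week 1

Checking: Audit(week 1) before Scope(week 2); Research = QA = week 1.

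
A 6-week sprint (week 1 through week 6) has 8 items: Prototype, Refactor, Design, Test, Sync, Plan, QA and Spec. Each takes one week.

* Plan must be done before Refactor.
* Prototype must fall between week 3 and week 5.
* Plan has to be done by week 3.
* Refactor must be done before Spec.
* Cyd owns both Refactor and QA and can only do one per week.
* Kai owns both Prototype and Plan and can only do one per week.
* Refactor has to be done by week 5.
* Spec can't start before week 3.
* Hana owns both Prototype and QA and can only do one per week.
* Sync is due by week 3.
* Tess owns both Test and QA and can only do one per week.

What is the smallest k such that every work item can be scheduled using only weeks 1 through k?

The precedence chain requires at least 3 distinct weeks.
3 works (last occupied week: week 3): for example Sync in week 1; Spec in week 3; QA in week 1; Design in week 1; Prototype in week 3; Refactor in week 2; Plan in week 1; Test in week 2.

3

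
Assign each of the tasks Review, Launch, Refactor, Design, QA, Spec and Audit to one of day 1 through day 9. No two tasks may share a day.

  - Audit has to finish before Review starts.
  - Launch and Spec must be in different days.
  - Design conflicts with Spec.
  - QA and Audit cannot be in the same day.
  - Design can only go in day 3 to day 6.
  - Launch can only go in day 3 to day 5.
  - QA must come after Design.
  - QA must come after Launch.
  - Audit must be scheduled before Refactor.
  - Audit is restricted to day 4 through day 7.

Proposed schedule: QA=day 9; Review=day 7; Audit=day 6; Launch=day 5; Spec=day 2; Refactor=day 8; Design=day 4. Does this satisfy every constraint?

Yes

Audit must be scheduled before Refactor — holds.
QA must come after Launch — holds.
QA must come after Design — holds.
No two tasks may share a day — holds.
Design conflicts with Spec — holds.
Launch and Spec must be in different days — holds.
Launch can only go in day 3 to day 5 — holds.
Audit is restricted to day 4 through day 7 — holds.
Audit has to finish before Review starts — holds.
QA and Audit cannot be in the same day — holds.
Design can only go in day 3 to day 6 — holds.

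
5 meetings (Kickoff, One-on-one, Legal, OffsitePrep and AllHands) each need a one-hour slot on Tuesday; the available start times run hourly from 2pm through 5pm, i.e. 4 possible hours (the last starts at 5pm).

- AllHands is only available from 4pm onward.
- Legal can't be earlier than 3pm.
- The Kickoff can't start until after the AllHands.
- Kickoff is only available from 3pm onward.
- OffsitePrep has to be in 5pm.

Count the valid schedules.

Splitting on One-on-one: it can be 2pm (3), 3pm (3), 4pm (3), 5pm (3). Listing each branch's schedules as (Kickoff, Legal, OffsitePrep, AllHands):
One-on-one=2pm: (5pm,3pm,5pm,4pm) (5pm,4pm,5pm,4pm) (5pm,5pm,5pm,4pm) — 3.
One-on-one=3pm: (5pm,3pm,5pm,4pm) (5pm,4pm,5pm,4pm) (5pm,5pm,5pm,4pm) — 3.
One-on-one=4pm: (5pm,3pm,5pm,4pm) (5pm,4pm,5pm,4pm) (5pm,5pm,5pm,4pm) — 3.
One-on-one=5pm: (5pm,3pm,5pm,4pm) (5pm,4pm,5pm,4pm) (5pm,5pm,5pm,4pm) — 3.
Summing: 3 + 3 + 3 + 3 = 12.

12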